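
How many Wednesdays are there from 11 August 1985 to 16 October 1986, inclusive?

62

11 August 1985 is a Sunday.
The range spans 432 days (inclusive of both endpoints).
432 = 7 × 61 + 5, so there are 61 full weeks plus 5 extra days.
Each full week contributes one Wednesday: 61 so far.
The 5 extra days are Sunday, Monday, Tuesday, Wednesday, Thursday — 1 of them qualifies.
Total: 61 + 1 = 62.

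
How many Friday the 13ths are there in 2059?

1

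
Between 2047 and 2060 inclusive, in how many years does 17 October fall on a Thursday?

3

Day of week of October 17 in each year:
2047: Thu ✓, 2048: Sat, 2049: Sun, 2050: Mon, 2051: Tue, 2052: Thu ✓, 2053: Fri, 2054: Sat, 2055: Sun, 2056: Tue, 2057: Wed, 2058: Thu ✓, 2059: Fri, 2060: Sun
Thursdays: 2047, 2052, 2058.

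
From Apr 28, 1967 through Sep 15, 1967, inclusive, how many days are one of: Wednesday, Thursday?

Apr 28, 1967 is a Friday.
The range spans 141 days (inclusive of both endpoints).
141 = 7 × 20 + 1, so there are 20 full weeks plus 1 extra day.
Each full week contributes 2 days from the set (Wed, Thu): 20 × 2 = 40.
The 1 extra day is Fri — none qualify.
Total: 40 + 0 = 40.

40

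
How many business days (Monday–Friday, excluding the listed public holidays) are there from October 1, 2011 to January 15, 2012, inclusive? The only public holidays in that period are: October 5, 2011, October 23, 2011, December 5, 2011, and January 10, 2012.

72

October 1, 2011 is a Saturday.
The range spans 107 days (inclusive of both endpoints).
107 = 7 × 15 + 2, so there are 15 full weeks plus 2 extra days.
Each full week contributes 5 weekdays (Mon–Fri): 15 × 5 = 75.
The 2 extra days are Sat, Sun — none qualify.
Total: 75 + 0 = 75.
Holidays: October 5, 2011 (Wed); October 23, 2011 (Sun); December 5, 2011 (Mon); January 10, 2012 (Tue).
3 of the 4 holidays fall on weekdays; the rest are weekends and were already excluded.
Business days: 75 − 3 = 72.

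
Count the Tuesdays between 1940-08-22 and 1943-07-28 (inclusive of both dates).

153

1940-08-22 is a Thursday.
From 1940-08-22 to 1943-07-28 is 1071 days inclusive.
1071 = 7 × 153, so the span is exactly 153 full weeks.
Each full week contributes one Tuesday: 153 so far.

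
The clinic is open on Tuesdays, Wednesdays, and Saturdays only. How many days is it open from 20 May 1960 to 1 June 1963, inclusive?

20 May 1960 is a Friday.
From 20 May 1960 to 1 June 1963 is 1108 days inclusive.
1108 = 7 × 158 + 2, so there are 158 full weeks plus 2 extra days.
Each full week contributes 3 days from the set (Tue, Wed, Sat): 158 × 3 = 474.
The 2 extra days are Fri, Sat — 1 of them qualifies.
Total: 474 + 1 = 475.

475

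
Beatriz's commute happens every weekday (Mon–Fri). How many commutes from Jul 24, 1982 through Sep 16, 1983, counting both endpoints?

300

Jul 24, 1982 is a Saturday.
The range spans 420 days (inclusive of both endpoints).
420 = 7 × 60, so the span is exactly 60 full weeks.
Each full week contributes 5 weekdays (Mon–Fri): 60 × 5 = 300.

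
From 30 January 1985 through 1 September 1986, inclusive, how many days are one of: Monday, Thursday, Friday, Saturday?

332

30 January 1985 is a Wednesday.
From 30 January 1985 to 1 September 1986 is 580 days inclusive.
580 = 7 × 82 + 6, so there are 82 full weeks plus 6 extra days.
Each full week contributes 4 days from the set (Mon, Thu, Fri, Sat): 82 × 4 = 328.
The 6 extra days are Wednesday, Thursday, Friday, Saturday, Sunday, Monday — 4 of them qualify.
Total: 328 + 4 = 332.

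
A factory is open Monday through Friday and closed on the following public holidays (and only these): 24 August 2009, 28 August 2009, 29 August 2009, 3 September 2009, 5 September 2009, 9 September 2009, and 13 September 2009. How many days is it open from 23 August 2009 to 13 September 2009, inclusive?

23 August 2009 is a Sunday.
From 23 August 2009 to 13 September 2009 is 22 days inclusive.
22 = 7 × 3 + 1, so there are 3 full weeks plus 1 extra day.
Each full week contributes 5 weekdays (Mon–Fri): 3 × 5 = 15.
The 1 extra day is Sun — none qualify.
Total: 15 + 0 = 15.
Holidays: 24 August 2009 (Mon); 28 August 2009 (Fri); 29 August 2009 (Sat); 3 September 2009 (Thu); 5 September 2009 (Sat); 9 September 2009 (Wed); 13 September 2009 (Sun).
4 of the 7 holidays fall on weekdays; the rest are weekends and were already excluded.
Business days: 15 − 4 = 11.

11 business days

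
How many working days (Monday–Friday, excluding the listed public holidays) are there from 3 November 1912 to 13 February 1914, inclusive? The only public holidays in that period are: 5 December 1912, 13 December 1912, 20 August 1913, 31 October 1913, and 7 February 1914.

3 November 1912 is a Sunday.
That's 468 days from start to end, counting both.
468 = 7 × 66 + 6, so there are 66 full weeks plus 6 extra days.
Each full week contributes 5 weekdays (Mon–Fri): 66 × 5 = 330.
The 6 extra days are Sunday, Monday, Tuesday, Wednesday, Thursday, Friday — 5 of them qualify.
Total: 330 + 5 = 335.
Holidays: 5 December 1912 (Thu); 13 December 1912 (Fri); 20 August 1913 (Wed); 31 October 1913 (Fri); 7 February 1914 (Sat).
4 of the 5 holidays fall on weekdays; the rest are weekends and were already excluded.
Business days: 335 − 4 = 331.

331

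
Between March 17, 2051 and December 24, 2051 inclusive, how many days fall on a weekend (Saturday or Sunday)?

82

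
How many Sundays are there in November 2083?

2083-11-01 is a Monday.
The range spans 30 days (inclusive of both endpoints).
30 = 7 × 4 + 2, so there are 4 full weeks plus 2 extra days.
Each full week contributes one Sunday: 4 so far.
The 2 extra days are Mon, Tue — none qualify.
Total: 4 + 0 = 4.

4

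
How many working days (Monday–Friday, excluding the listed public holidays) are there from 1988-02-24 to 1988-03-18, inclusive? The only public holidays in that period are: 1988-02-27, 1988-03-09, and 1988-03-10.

1988-02-24 is a Wednesday.
The range spans 24 days (inclusive of both endpoints).
24 = 7 × 3 + 3, so there are 3 full weeks plus 3 extra days.
Each full week contributes 5 weekdays (Mon–Fri): 3 × 5 = 15.
The 3 extra days are Wed, Thu, Fri — 3 of them qualify.
Total: 15 + 3 = 18.
Holidays: 1988-02-27 (Sat); 1988-03-09 (Wed); 1988-03-10 (Thu).
2 of the 3 holidays fall on weekdays; the rest are weekends and were already excluded.
Business days: 18 − 2 = 16.

16 working days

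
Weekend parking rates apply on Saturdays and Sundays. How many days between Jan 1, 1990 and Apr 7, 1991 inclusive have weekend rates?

132

Jan 1, 1990 is a Monday.
From Jan 1, 1990 to Apr 7, 1991 is 462 days inclusive.
462 = 7 × 66, so the span is exactly 66 full weeks.
Each full week contributes 2 weekend days (Sat, Sun): 66 × 2 = 132.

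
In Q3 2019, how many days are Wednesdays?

1 July 2019 is a Monday.
From 1 July 2019 to 30 September 2019 is 92 days inclusive.
92 = 7 × 13 + 1, so there are 13 full weeks plus 1 extra day.
Each full week contributes one Wednesday: 13 so far.
The 1 extra day is Mon — none qualify.
Total: 13 + 0 = 13.

13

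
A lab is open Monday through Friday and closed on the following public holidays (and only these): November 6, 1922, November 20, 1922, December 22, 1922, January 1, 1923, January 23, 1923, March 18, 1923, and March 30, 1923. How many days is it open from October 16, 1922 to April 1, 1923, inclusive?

October 16, 1922 is a Monday.
That's 168 days from start to end, counting both.
168 = 7 × 24, so the span is exactly 24 full weeks.
Each full week contributes 5 weekdays (Mon–Fri): 24 × 5 = 120.
Holidays: November 6, 1922 (Mon); November 20, 1922 (Mon); December 22, 1922 (Fri); January 1, 1923 (Mon); January 23, 1923 (Tue); March 18, 1923 (Sun); March 30, 1923 (Fri).
6 of the 7 holidays fall on weekdays; the rest are weekends and were already excluded.
Business days: 120 − 6 = 114.

114 working days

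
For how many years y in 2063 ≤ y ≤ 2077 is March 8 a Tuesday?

2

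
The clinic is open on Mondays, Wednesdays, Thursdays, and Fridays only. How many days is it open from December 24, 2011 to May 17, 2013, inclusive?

292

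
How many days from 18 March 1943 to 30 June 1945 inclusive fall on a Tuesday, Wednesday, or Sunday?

357

18 March 1943 is a Thursday.
The range spans 836 days (inclusive of both endpoints).
836 = 7 × 119 + 3, so there are 119 full weeks plus 3 extra days.
Each full week contributes 3 days from the set (Tue, Wed, Sun): 119 × 3 = 357.
The 3 extra days are Thursday, Friday, Saturday — none qualify.
Total: 357 + 0 = 357.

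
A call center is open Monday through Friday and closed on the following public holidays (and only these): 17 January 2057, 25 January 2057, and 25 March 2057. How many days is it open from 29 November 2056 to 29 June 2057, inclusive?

29 November 2056 is a Wednesday.
That's 213 days from start to end, counting both.
213 = 7 × 30 + 3, so there are 30 full weeks plus 3 extra days.
Each full week contributes 5 weekdays (Mon–Fri): 30 × 5 = 150.
The 3 extra days are Wed, Thu, Fri — 3 of them qualify.
Total: 150 + 3 = 153.
Holidays: 17 January 2057 (Wed); 25 January 2057 (Thu); 25 March 2057 (Sun).
2 of the 3 holidays fall on weekdays; the rest are weekends and were already excluded.
Business days: 153 − 2 = 151.

151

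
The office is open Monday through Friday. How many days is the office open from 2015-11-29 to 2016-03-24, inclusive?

84

2015-11-29 is a Sunday.
That's 117 days from start to end, counting both.
117 = 7 × 16 + 5, so there are 16 full weeks plus 5 extra days.
Each full week contributes 5 weekdays (Mon–Fri): 16 × 5 = 80.
The 5 extra days are Sunday, Monday, Tuesday, Wednesday, Thursday — 4 of them qualify.
Total: 80 + 4 = 84.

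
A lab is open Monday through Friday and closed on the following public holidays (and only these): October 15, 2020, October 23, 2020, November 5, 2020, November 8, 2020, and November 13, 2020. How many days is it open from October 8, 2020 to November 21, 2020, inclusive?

October 8, 2020 is a Thursday.
The range spans 45 days (inclusive of both endpoints).
45 = 7 × 6 + 3, so there are 6 full weeks plus 3 extra days.
Each full week contributes 5 weekdays (Mon–Fri): 6 × 5 = 30.
The 3 extra days are Thu, Fri, Sat — 2 of them qualify.
Total: 30 + 2 = 32.
Holidays: October 15, 2020 (Thu); October 23, 2020 (Fri); November 5, 2020 (Thu); November 8, 2020 (Sun); November 13, 2020 (Fri).
4 of the 5 holidays fall on weekdays; the rest are weekends and were already excluded.
Business days: 32 − 4 = 28.

28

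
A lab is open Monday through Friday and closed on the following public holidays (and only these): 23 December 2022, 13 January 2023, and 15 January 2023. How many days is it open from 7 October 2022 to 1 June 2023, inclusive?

7 October 2022 is a Friday.
From 7 October 2022 to 1 June 2023 is 238 days inclusive.
238 = 7 × 34, so the span is exactly 34 full weeks.
Each full week contributes 5 weekdays (Mon–Fri): 34 × 5 = 170.
Holidays: 23 December 2022 (Fri); 13 January 2023 (Fri); 15 January 2023 (Sun).
2 of the 3 holidays fall on weekdays; the rest are weekends and were already excluded.
Business days: 170 − 2 = 168.

168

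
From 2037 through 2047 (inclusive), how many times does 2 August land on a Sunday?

2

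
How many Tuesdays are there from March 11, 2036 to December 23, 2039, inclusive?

198

March 11, 2036 is a Tuesday.
The range spans 1383 days (inclusive of both endpoints).
1383 = 7 × 197 + 4, so there are 197 full weeks plus 4 extra days.
Each full week contributes one Tuesday: 197 so far.
The 4 extra days are Tuesday, Wednesday, Thursday, Friday — 1 of them qualifies.
Total: 197 + 1 = 198.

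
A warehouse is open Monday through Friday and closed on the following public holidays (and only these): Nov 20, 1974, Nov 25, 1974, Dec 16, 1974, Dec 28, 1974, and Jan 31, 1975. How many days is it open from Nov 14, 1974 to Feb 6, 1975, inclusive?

57 business days

Nov 14, 1974 is a Thursday.
From Nov 14, 1974 to Feb 6, 1975 is 85 days inclusive.
85 = 7 × 12 + 1, so there are 12 full weeks plus 1 extra day.
Each full week contributes 5 weekdays (Mon–Fri): 12 × 5 = 60.
The 1 extra day is Thursday — 1 of them qualifies.
Total: 60 + 1 = 61.
Holidays: Nov 20, 1974 (Wed); Nov 25, 1974 (Mon); Dec 16, 1974 (Mon); Dec 28, 1974 (Sat); Jan 31, 1975 (Fri).
4 of the 5 holidays fall on weekdays; the rest are weekends and were already excluded.
Business days: 61 − 4 = 57.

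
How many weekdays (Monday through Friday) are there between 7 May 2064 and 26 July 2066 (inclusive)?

7 May 2064 is a Wednesday.
That's 811 days from start to end, counting both.
811 = 7 × 115 + 6, so there are 115 full weeks plus 6 extra days.
Each full week contributes 5 weekdays (Mon–Fri): 115 × 5 = 575.
The 6 extra days are Wed, Thu, Fri, Sat, Sun, Mon — 4 of them qualify.
Total: 575 + 4 = 579.

579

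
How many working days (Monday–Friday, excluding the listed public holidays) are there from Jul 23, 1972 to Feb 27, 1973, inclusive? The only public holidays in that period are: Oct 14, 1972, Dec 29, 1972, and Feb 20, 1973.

Jul 23, 1972 is a Sunday.
From Jul 23, 1972 to Feb 27, 1973 is 220 days inclusive.
220 = 7 × 31 + 3, so there are 31 full weeks plus 3 extra days.
Each full week contributes 5 weekdays (Mon–Fri): 31 × 5 = 155.
The 3 extra days are Sun, Mon, Tue — 2 of them qualify.
Total: 155 + 2 = 157.
Holidays: Oct 14, 1972 (Sat); Dec 29, 1972 (Fri); Feb 20, 1973 (Tue).
2 of the 3 holidays fall on weekdays; the rest are weekends and were already excluded.
Business days: 157 − 2 = 155.

155 working days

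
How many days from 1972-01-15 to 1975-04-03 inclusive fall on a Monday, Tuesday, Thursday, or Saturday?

672

1972-01-15 is a Saturday.
The range spans 1175 days (inclusive of both endpoints).
1175 = 7 × 167 + 6, so there are 167 full weeks plus 6 extra days.
Each full week contributes 4 days from the set (Mon, Tue, Thu, Sat): 167 × 4 = 668.
The 6 extra days are Sat, Sun, Mon, Tue, Wed, Thu — 4 of them qualify.
Total: 668 + 4 = 672.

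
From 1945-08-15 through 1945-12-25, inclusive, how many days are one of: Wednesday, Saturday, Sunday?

57

1945-08-15 is a Wednesday.
The range spans 133 days (inclusive of both endpoints).
133 = 7 × 19, so the span is exactly 19 full weeks.
Each full week contributes 3 days from the set (Wed, Sat, Sun): 19 × 3 = 57.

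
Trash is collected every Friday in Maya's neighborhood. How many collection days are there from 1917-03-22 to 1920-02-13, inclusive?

1917-03-22 is a Thursday.
That's 1059 days from start to end, counting both.
1059 = 7 × 151 + 2, so there are 151 full weeks plus 2 extra days.
Each full week contributes one Friday: 151 so far.
The 2 extra days are Thu, Fri — 1 of them qualifies.
Total: 151 + 1 = 152.

152 Fridays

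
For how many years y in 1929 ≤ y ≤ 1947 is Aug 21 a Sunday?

Day of week of August 21 in each year:
1929: Wed, 1930: Thu, 1931: Fri, 1932: Sun ✓, 1933: Mon, 1934: Tue, 1935: Wed, 1936: Fri, 1937: Sat, 1938: Sun ✓, 1939: Mon, 1940: Wed, 1941: Thu, 1942: Fri, 1943: Sat, 1944: Mon, 1945: Tue, 1946: Wed, 1947: Thu
Sundays: 1932, 1938.

2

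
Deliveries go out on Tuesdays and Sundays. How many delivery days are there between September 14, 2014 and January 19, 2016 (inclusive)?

September 14, 2014 is a Sunday.
From September 14, 2014 to January 19, 2016 is 493 days inclusive.
493 = 7 × 70 + 3, so there are 70 full weeks plus 3 extra days.
Each full week contributes 2 days from the set (Tue, Sun): 70 × 2 = 140.
The 3 extra days are Sunday, Monday, Tuesday — 2 of them qualify.
Total: 140 + 2 = 142.

142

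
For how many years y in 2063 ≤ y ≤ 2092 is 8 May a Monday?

Day of week of May 8 in each year:
2063: Tue, 2064: Thu, 2065: Fri, 2066: Sat, 2067: Sun, 2068: Tue, 2069: Wed, 2070: Thu, 2071: Fri, 2072: Sun, 2073: Mon ✓, 2074: Tue, 2075: Wed, 2076: Fri, 2077: Sat, 2078: Sun, 2079: Mon ✓, 2080: Wed, 2081: Thu, 2082: Fri, 2083: Sat, 2084: Mon ✓, 2085: Tue, 2086: Wed, 2087: Thu, 2088: Sat, 2089: Sun, 2090: Mon ✓, 2091: Tue, 2092: Thu
Mondays: 2073, 2079, 2084, 2090.

4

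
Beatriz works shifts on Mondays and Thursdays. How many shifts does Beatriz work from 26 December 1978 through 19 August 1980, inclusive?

172

26 December 1978 is a Tuesday.
That's 603 days from start to end, counting both.
603 = 7 × 86 + 1, so there are 86 full weeks plus 1 extra day.
Each full week contributes 2 days from the set (Mon, Thu): 86 × 2 = 172.
The 1 extra day is Tue — none qualify.
Total: 172 + 0 = 172.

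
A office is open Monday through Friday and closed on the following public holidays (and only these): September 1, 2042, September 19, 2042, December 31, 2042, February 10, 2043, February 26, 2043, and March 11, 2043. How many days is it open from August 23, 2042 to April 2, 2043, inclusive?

153 working days

August 23, 2042 is a Saturday.
From August 23, 2042 to April 2, 2043 is 223 days inclusive.
223 = 7 × 31 + 6, so there are 31 full weeks plus 6 extra days.
Each full week contributes 5 weekdays (Mon–Fri): 31 × 5 = 155.
The 6 extra days are Sat, Sun, Mon, Tue, Wed, Thu — 4 of them qualify.
Total: 155 + 4 = 159.
Holidays: September 1, 2042 (Mon); September 19, 2042 (Fri); December 31, 2042 (Wed); February 10, 2043 (Tue); February 26, 2043 (Thu); March 11, 2043 (Wed).
All 6 holidays fall on weekdays, so subtract 6.
Business days: 159 − 6 = 153.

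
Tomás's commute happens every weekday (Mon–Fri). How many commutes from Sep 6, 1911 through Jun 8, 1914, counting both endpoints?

719

Sep 6, 1911 is a Wednesday.
The range spans 1007 days (inclusive of both endpoints).
1007 = 7 × 143 + 6, so there are 143 full weeks plus 6 extra days.
Each full week contributes 5 weekdays (Mon–Fri): 143 × 5 = 715.
The 6 extra days are Wednesday, Thursday, Friday, Saturday, Sunday, Monday — 4 of them qualify.
Total: 715 + 4 = 719.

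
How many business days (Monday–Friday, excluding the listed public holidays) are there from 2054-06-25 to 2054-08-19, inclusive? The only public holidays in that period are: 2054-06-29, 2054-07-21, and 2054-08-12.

2054-06-25 is a Thursday.
From 2054-06-25 to 2054-08-19 is 56 days inclusive.
56 = 7 × 8, so the span is exactly 8 full weeks.
Each full week contributes 5 weekdays (Mon–Fri): 8 × 5 = 40.
Holidays: 2054-06-29 (Mon); 2054-07-21 (Tue); 2054-08-12 (Wed).
All 3 holidays fall on weekdays, so subtract 3.
Business days: 40 − 3 = 37.

37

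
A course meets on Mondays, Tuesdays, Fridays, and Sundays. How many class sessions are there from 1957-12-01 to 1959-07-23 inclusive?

1957-12-01 is a Sunday.
The range spans 600 days (inclusive of both endpoints).
600 = 7 × 85 + 5, so there are 85 full weeks plus 5 extra days.
Each full week contributes 4 days from the set (Mon, Tue, Fri, Sun): 85 × 4 = 340.
The 5 extra days are Sun, Mon, Tue, Wed, Thu — 3 of them qualify.
Total: 340 + 3 = 343.

343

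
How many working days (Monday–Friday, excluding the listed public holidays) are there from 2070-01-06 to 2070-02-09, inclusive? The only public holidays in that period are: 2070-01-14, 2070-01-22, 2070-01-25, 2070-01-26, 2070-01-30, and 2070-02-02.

22

2070-01-06 is a Monday.
That's 35 days from start to end, counting both.
35 = 7 × 5, so the span is exactly 5 full weeks.
Each full week contributes 5 weekdays (Mon–Fri): 5 × 5 = 25.
Total: 25.
Holidays: 2070-01-14 (Tue); 2070-01-22 (Wed); 2070-01-25 (Sat); 2070-01-26 (Sun); 2070-01-30 (Thu); 2070-02-02 (Sun).
3 of the 6 holidays fall on weekdays; the rest are weekends and were already excluded.
Business days: 25 − 3 = 22.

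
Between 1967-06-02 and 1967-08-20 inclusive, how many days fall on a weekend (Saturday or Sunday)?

1967-06-02 is a Friday.
That's 80 days from start to end, counting both.
80 = 7 × 11 + 3, so there are 11 full weeks plus 3 extra days.
Each full week contributes 2 weekend days (Sat, Sun): 11 × 2 = 22.
The 3 extra days are Friday, Saturday, Sunday — 2 of them qualify.
Total: 22 + 2 = 24.

24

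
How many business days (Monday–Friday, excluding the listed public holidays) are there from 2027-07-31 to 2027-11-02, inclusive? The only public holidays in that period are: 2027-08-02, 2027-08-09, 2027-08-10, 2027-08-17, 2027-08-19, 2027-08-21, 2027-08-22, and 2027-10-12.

61 business days

2027-07-31 is a Saturday.
That's 95 days from start to end, counting both.
95 = 7 × 13 + 4, so there are 13 full weeks plus 4 extra days.
Each full week contributes 5 weekdays (Mon–Fri): 13 × 5 = 65.
The 4 extra days are Saturday, Sunday, Monday, Tuesday — 2 of them qualify.
Total: 65 + 2 = 67.
Holidays: 2027-08-02 (Mon); 2027-08-09 (Mon); 2027-08-10 (Tue); 2027-08-17 (Tue); 2027-08-19 (Thu); 2027-08-21 (Sat); 2027-08-22 (Sun); 2027-10-12 (Tue).
6 of the 8 holidays fall on weekdays; the rest are weekends and were already excluded.
Business days: 67 − 6 = 61.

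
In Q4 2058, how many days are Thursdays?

13

1 October 2058 is a Tuesday.
From 1 October 2058 to 31 December 2058 is 92 days inclusive.
92 = 7 × 13 + 1, so there are 13 full weeks plus 1 extra day.
Each full week contributes one Thursday: 13 so far.
The 1 extra day is Tuesday — none qualify.
Total: 13 + 0 = 13.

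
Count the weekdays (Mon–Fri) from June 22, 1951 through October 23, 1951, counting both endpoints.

June 22, 1951 is a Friday.
The range spans 124 days (inclusive of both endpoints).
124 = 7 × 17 + 5, so there are 17 full weeks plus 5 extra days.
Each full week contributes 5 weekdays (Mon–Fri): 17 × 5 = 85.
The 5 extra days are Fri, Sat, Sun, Mon, Tue — 3 of them qualify.
Total: 85 + 3 = 88.

88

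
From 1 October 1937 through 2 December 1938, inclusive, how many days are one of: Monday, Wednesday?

1 October 1937 is a Friday.
That's 428 days from start to end, counting both.
428 = 7 × 61 + 1, so there are 61 full weeks plus 1 extra day.
Each full week contributes 2 days from the set (Mon, Wed): 61 × 2 = 122.
The 1 extra day is Fri — none qualify.
Total: 122 + 0 = 122.

122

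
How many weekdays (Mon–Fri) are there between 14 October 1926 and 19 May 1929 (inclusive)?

677

14 October 1926 is a Thursday.
That's 949 days from start to end, counting both.
949 = 7 × 135 + 4, so there are 135 full weeks plus 4 extra days.
Each full week contributes 5 weekdays (Mon–Fri): 135 × 5 = 675.
The 4 extra days are Thursday, Friday, Saturday, Sunday — 2 of them qualify.
Total: 675 + 2 = 677.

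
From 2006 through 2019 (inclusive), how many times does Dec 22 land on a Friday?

2

Day of week of December 22 in each year:
2006: Fri ✓, 2007: Sat, 2008: Mon, 2009: Tue, 2010: Wed, 2011: Thu, 2012: Sat, 2013: Sun, 2014: Mon, 2015: Tue, 2016: Thu, 2017: Fri ✓, 2018: Sat, 2019: Sun
Fridays: 2006, 2017.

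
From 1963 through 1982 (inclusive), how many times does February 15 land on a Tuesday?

Day of week of February 15 in each year:
1963: Fri, 1964: Sat, 1965: Mon, 1966: Tue ✓, 1967: Wed, 1968: Thu, 1969: Sat, 1970: Sun, 1971: Mon, 1972: Tue ✓, 1973: Thu, 1974: Fri, 1975: Sat, 1976: Sun, 1977: Tue ✓, 1978: Wed, 1979: Thu, 1980: Fri, 1981: Sun, 1982: Mon
Tuesdays: 1966, 1972, 1977.

3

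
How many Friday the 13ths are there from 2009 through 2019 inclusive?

21

Friday-the-13ths by year:
2009: Feb, Mar, Nov
2010: Aug
2011: May
2012: Jan, Apr, Jul
2013: Sep, Dec
2014: Jun
2015: Feb, Mar, Nov
2016: May
2017: Jan, Oct
2018: Apr, Jul
2019: Sep, Dec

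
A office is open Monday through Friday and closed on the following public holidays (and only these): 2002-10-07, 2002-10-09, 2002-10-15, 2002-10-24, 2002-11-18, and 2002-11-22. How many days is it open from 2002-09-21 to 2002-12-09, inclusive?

50 business days

2002-09-21 is a Saturday.
From 2002-09-21 to 2002-12-09 is 80 days inclusive.
80 = 7 × 11 + 3, so there are 11 full weeks plus 3 extra days.
Each full week contributes 5 weekdays (Mon–Fri): 11 × 5 = 55.
The 3 extra days are Saturday, Sunday, Monday — 1 of them qualifies.
Total: 55 + 1 = 56.
Holidays: 2002-10-07 (Mon); 2002-10-09 (Wed); 2002-10-15 (Tue); 2002-10-24 (Thu); 2002-11-18 (Mon); 2002-11-22 (Fri).
All 6 holidays fall on weekdays, so subtract 6.
Business days: 56 − 6 = 50.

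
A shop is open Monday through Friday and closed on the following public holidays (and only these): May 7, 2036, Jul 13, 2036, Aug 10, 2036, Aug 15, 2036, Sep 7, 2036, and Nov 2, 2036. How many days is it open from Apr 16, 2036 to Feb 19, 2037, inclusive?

220

Apr 16, 2036 is a Wednesday.
That's 310 days from start to end, counting both.
310 = 7 × 44 + 2, so there are 44 full weeks plus 2 extra days.
Each full week contributes 5 weekdays (Mon–Fri): 44 × 5 = 220.
The 2 extra days are Wednesday, Thursday — 2 of them qualify.
Total: 220 + 2 = 222.
Holidays: May 7, 2036 (Wed); Jul 13, 2036 (Sun); Aug 10, 2036 (Sun); Aug 15, 2036 (Fri); Sep 7, 2036 (Sun); Nov 2, 2036 (Sun).
2 of the 6 holidays fall on weekdays; the rest are weekends and were already excluded.
Business days: 222 − 2 = 220.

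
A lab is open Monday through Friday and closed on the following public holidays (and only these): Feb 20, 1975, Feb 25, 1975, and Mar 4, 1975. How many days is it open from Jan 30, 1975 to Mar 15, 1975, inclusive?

29

Jan 30, 1975 is a Thursday.
From Jan 30, 1975 to Mar 15, 1975 is 45 days inclusive.
45 = 7 × 6 + 3, so there are 6 full weeks plus 3 extra days.
Each full week contributes 5 weekdays (Mon–Fri): 6 × 5 = 30.
The 3 extra days are Thursday, Friday, Saturday — 2 of them qualify.
Total: 30 + 2 = 32.
Holidays: Feb 20, 1975 (Thu); Feb 25, 1975 (Tue); Mar 4, 1975 (Tue).
All 3 holidays fall on weekdays, so subtract 3.
Business days: 32 − 3 = 29.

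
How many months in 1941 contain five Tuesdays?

A month has five Tuesdays exactly when Tuesday falls within its first (length − 28) days.
Jan: 31 days, starts Wed → 5 of Wed, Thu, Fri
Feb: 28 days, starts Sat → 5 of (none)
Mar: 31 days, starts Sat → 5 of Sat, Sun, Mon
Apr: 30 days, starts Tue → 5 of Tue, Wed ✓
May: 31 days, starts Thu → 5 of Thu, Fri, Sat
Jun: 30 days, starts Sun → 5 of Sun, Mon
Jul: 31 days, starts Tue → 5 of Tue, Wed, Thu ✓
Aug: 31 days, starts Fri → 5 of Fri, Sat, Sun
Sep: 30 days, starts Mon → 5 of Mon, Tue ✓
Oct: 31 days, starts Wed → 5 of Wed, Thu, Fri
Nov: 30 days, starts Sat → 5 of Sat, Sun
Dec: 31 days, starts Mon → 5 of Mon, Tue, Wed ✓
Months with five Tuesdays: Apr, Jul, Sep, Dec.

4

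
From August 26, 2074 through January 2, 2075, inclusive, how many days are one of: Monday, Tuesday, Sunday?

57

August 26, 2074 is a Sunday.
That's 130 days from start to end, counting both.
130 = 7 × 18 + 4, so there are 18 full weeks plus 4 extra days.
Each full week contributes 3 days from the set (Mon, Tue, Sun): 18 × 3 = 54.
The 4 extra days are Sun, Mon, Tue, Wed — 3 of them qualify.
Total: 54 + 3 = 57.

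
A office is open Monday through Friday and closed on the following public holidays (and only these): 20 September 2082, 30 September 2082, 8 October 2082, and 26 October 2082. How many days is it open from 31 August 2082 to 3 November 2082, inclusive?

44 working days

31 August 2082 is a Monday.
The range spans 65 days (inclusive of both endpoints).
65 = 7 × 9 + 2, so there are 9 full weeks plus 2 extra days.
Each full week contributes 5 weekdays (Mon–Fri): 9 × 5 = 45.
The 2 extra days are Mon, Tue — 2 of them qualify.
Total: 45 + 2 = 47.
Holidays: 20 September 2082 (Sun); 30 September 2082 (Wed); 8 October 2082 (Thu); 26 October 2082 (Mon).
3 of the 4 holidays fall on weekdays; the rest are weekends and were already excluded.
Business days: 47 − 3 = 44.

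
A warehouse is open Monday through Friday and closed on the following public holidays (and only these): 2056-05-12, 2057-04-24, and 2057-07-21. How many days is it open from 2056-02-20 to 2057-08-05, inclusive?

2056-02-20 is a Sunday.
The range spans 533 days (inclusive of both endpoints).
533 = 7 × 76 + 1, so there are 76 full weeks plus 1 extra day.
Each full week contributes 5 weekdays (Mon–Fri): 76 × 5 = 380.
The 1 extra day is Sunday — none qualify.
Total: 380 + 0 = 380.
Holidays: 2056-05-12 (Fri); 2057-04-24 (Tue); 2057-07-21 (Sat).
2 of the 3 holidays fall on weekdays; the rest are weekends and were already excluded.
Business days: 380 − 2 = 378.

378 business days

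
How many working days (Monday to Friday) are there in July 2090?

21

Jul 1, 2090 is a Saturday.
The range spans 31 days (inclusive of both endpoints).
31 = 7 × 4 + 3, so there are 4 full weeks plus 3 extra days.
Each full week contributes 5 weekdays (Mon–Fri): 4 × 5 = 20.
The 3 extra days are Saturday, Sunday, Monday — 1 of them qualifies.
Total: 20 + 1 = 21.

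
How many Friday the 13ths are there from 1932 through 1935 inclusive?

Friday-the-13ths by year:
1932: May
1933: Jan, Oct
1934: Apr, Jul
1935: Sep, Dec

7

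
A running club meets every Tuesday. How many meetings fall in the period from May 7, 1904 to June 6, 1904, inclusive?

May 7, 1904 is a Saturday.
From May 7, 1904 to June 6, 1904 is 31 days inclusive.
31 = 7 × 4 + 3, so there are 4 full weeks plus 3 extra days.
Each full week contributes one Tuesday: 4 so far.
The 3 extra days are Sat, Sun, Mon — none qualify.
Total: 4 + 0 = 4.

4 Tuesdays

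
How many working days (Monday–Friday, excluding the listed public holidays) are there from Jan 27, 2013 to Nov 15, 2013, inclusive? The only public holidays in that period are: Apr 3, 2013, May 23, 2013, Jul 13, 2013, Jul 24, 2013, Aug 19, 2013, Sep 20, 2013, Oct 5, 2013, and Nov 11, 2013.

Jan 27, 2013 is a Sunday.
From Jan 27, 2013 to Nov 15, 2013 is 293 days inclusive.
293 = 7 × 41 + 6, so there are 41 full weeks plus 6 extra days.
Each full week contributes 5 weekdays (Mon–Fri): 41 × 5 = 205.
The 6 extra days are Sunday, Monday, Tuesday, Wednesday, Thursday, Friday — 5 of them qualify.
Total: 205 + 5 = 210.
Holidays: Apr 3, 2013 (Wed); May 23, 2013 (Thu); Jul 13, 2013 (Sat); Jul 24, 2013 (Wed); Aug 19, 2013 (Mon); Sep 20, 2013 (Fri); Oct 5, 2013 (Sat); Nov 11, 2013 (Mon).
6 of the 8 holidays fall on weekdays; the rest are weekends and were already excluded.
Business days: 210 − 6 = 204.

204 working days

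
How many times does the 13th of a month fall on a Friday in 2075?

The 13th falls on a Friday when the month's 13th has weekday Fri.
Jan 13 is Sun; Feb 13 is Wed; Mar 13 is Wed; Apr 13 is Sat; May 13 is Mon; Jun 13 is Thu; Jul 13 is Sat; Aug 13 is Tue; Sep 13 is Fri ✓; Oct 13 is Sun; Nov 13 is Wed; Dec 13 is Fri ✓.
Friday the 13ths: Sep, Dec.

2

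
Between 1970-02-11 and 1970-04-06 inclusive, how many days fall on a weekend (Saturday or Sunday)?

16

1970-02-11 is a Wednesday.
That's 55 days from start to end, counting both.
55 = 7 × 7 + 6, so there are 7 full weeks plus 6 extra days.
Each full week contributes 2 weekend days (Sat, Sun): 7 × 2 = 14.
The 6 extra days are Wed, Thu, Fri, Sat, Sun, Mon — 2 of them qualify.
Total: 14 + 2 = 16.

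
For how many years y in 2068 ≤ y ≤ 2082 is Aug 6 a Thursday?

Day of week of August 6 in each year:
2068: Mon, 2069: Tue, 2070: Wed, 2071: Thu ✓, 2072: Sat, 2073: Sun, 2074: Mon, 2075: Tue, 2076: Thu ✓, 2077: Fri, 2078: Sat, 2079: Sun, 2080: Tue, 2081: Wed, 2082: Thu ✓
Thursdays: 2071, 2076, 2082.

3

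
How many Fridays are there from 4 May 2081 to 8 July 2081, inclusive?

9

4 May 2081 is a Sunday.
From 4 May 2081 to 8 July 2081 is 66 days inclusive.
66 = 7 × 9 + 3, so there are 9 full weeks plus 3 extra days.
Each full week contributes one Friday: 9 so far.
The 3 extra days are Sun, Mon, Tue — none qualify.
Total: 9 + 0 = 9.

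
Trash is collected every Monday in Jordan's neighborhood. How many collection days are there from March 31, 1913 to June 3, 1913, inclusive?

March 31, 1913 is a Monday.
That's 65 days from start to end, counting both.
65 = 7 × 9 + 2, so there are 9 full weeks plus 2 extra days.
Each full week contributes one Monday: 9 so far.
The 2 extra days are Mon, Tue — 1 of them qualifies.
Total: 9 + 1 = 10.

10 Mondays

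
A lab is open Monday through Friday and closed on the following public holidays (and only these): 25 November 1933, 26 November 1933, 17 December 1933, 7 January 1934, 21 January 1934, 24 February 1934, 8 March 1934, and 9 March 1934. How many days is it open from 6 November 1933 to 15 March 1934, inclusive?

92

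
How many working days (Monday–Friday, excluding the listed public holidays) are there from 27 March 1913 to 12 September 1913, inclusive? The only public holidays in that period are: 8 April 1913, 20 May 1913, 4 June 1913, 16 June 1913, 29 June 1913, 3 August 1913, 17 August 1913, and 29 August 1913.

27 March 1913 is a Thursday.
The range spans 170 days (inclusive of both endpoints).
170 = 7 × 24 + 2, so there are 24 full weeks plus 2 extra days.
Each full week contributes 5 weekdays (Mon–Fri): 24 × 5 = 120.
The 2 extra days are Thursday, Friday — 2 of them qualify.
Total: 120 + 2 = 122.
Holidays: 8 April 1913 (Tue); 20 May 1913 (Tue); 4 June 1913 (Wed); 16 June 1913 (Mon); 29 June 1913 (Sun); 3 August 1913 (Sun); 17 August 1913 (Sun); 29 August 1913 (Fri).
5 of the 8 holidays fall on weekdays; the rest are weekends and were already excluded.
Business days: 122 − 5 = 117.

117 working days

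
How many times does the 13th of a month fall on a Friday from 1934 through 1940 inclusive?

Friday-the-13ths by year:
1934: Apr, Jul
1935: Sep, Dec
1936: Mar, Nov
1937: Aug
1938: May
1939: Jan, Oct
1940: Sep, Dec

12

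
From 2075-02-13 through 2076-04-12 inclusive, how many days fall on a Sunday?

2075-02-13 is a Wednesday.
That's 425 days from start to end, counting both.
425 = 7 × 60 + 5, so there are 60 full weeks plus 5 extra days.
Each full week contributes one Sunday: 60 so far.
The 5 extra days are Wed, Thu, Fri, Sat, Sun — 1 of them qualifies.
Total: 60 + 1 = 61.

61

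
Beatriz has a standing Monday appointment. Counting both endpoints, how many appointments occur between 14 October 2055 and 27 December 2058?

167 Mondays

14 October 2055 is a Thursday.
That's 1171 days from start to end, counting both.
1171 = 7 × 167 + 2, so there are 167 full weeks plus 2 extra days.
Each full week contributes one Monday: 167 so far.
The 2 extra days are Thursday, Friday — none qualify.
Total: 167 + 0 = 167.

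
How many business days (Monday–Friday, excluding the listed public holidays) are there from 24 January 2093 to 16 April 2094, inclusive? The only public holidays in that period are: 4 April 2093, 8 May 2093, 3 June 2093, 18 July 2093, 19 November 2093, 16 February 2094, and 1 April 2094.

315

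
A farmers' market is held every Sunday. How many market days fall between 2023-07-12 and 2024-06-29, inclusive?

50

2023-07-12 is a Wednesday.
That's 354 days from start to end, counting both.
354 = 7 × 50 + 4, so there are 50 full weeks plus 4 extra days.
Each full week contributes one Sunday: 50 so far.
The 4 extra days are Wednesday, Thursday, Friday, Saturday — none qualify.
Total: 50 + 0 = 50.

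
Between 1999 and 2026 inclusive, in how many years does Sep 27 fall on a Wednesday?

4

Day of week of September 27 in each year:
1999: Mon, 2000: Wed ✓, 2001: Thu, 2002: Fri, 2003: Sat, 2004: Mon, 2005: Tue, 2006: Wed ✓, 2007: Thu, 2008: Sat, 2009: Sun, 2010: Mon, 2011: Tue, 2012: Thu, 2013: Fri, 2014: Sat, 2015: Sun, 2016: Tue, 2017: Wed ✓, 2018: Thu, 2019: Fri, 2020: Sun, 2021: Mon, 2022: Tue, 2023: Wed ✓, 2024: Fri, 2025: Sat, 2026: Sun
Wednesdays: 2000, 2006, 2017, 2023.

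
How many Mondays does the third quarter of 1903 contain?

1 July 1903 is a Wednesday.
That's 92 days from start to end, counting both.
92 = 7 × 13 + 1, so there are 13 full weeks plus 1 extra day.
Each full week contributes one Monday: 13 so far.
The 1 extra day is Wednesday — none qualify.
Total: 13 + 0 = 13.

13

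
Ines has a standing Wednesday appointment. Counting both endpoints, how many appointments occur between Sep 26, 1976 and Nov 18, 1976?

Sep 26, 1976 is a Sunday.
From Sep 26, 1976 to Nov 18, 1976 is 54 days inclusive.
54 = 7 × 7 + 5, so there are 7 full weeks plus 5 extra days.
Each full week contributes one Wednesday: 7 so far.
The 5 extra days are Sunday, Monday, Tuesday, Wednesday, Thursday — 1 of them qualifies.
Total: 7 + 1 = 8.

8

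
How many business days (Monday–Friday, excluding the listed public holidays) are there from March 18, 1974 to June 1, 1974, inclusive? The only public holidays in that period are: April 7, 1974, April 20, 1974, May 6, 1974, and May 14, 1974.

March 18, 1974 is a Monday.
That's 76 days from start to end, counting both.
76 = 7 × 10 + 6, so there are 10 full weeks plus 6 extra days.
Each full week contributes 5 weekdays (Mon–Fri): 10 × 5 = 50.
The 6 extra days are Monday, Tuesday, Wednesday, Thursday, Friday, Saturday — 5 of them qualify.
Total: 50 + 5 = 55.
Holidays: April 7, 1974 (Sun); April 20, 1974 (Sat); May 6, 1974 (Mon); May 14, 1974 (Tue).
2 of the 4 holidays fall on weekdays; the rest are weekends and were already excluded.
Business days: 55 − 2 = 53.

53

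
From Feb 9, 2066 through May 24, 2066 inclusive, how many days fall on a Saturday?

Feb 9, 2066 is a Tuesday.
The range spans 105 days (inclusive of both endpoints).
105 = 7 × 15, so the span is exactly 15 full weeks.
Each full week contributes one Saturday: 15 so far.

15 Saturdays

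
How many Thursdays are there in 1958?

1958-01-01 is a Wednesday.
That's 365 days from start to end, counting both.
365 = 7 × 52 + 1, so there are 52 full weeks plus 1 extra day.
Each full week contributes one Thursday: 52 so far.
The 1 extra day is Wednesday — none qualify.
Total: 52 + 0 = 52.

52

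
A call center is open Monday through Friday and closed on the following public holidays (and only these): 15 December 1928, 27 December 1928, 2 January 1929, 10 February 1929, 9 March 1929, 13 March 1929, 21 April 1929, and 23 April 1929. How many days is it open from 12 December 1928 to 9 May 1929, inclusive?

103

12 December 1928 is a Wednesday.
The range spans 149 days (inclusive of both endpoints).
149 = 7 × 21 + 2, so there are 21 full weeks plus 2 extra days.
Each full week contributes 5 weekdays (Mon–Fri): 21 × 5 = 105.
The 2 extra days are Wednesday, Thursday — 2 of them qualify.
Total: 105 + 2 = 107.
Holidays: 15 December 1928 (Sat); 27 December 1928 (Thu); 2 January 1929 (Wed); 10 February 1929 (Sun); 9 March 1929 (Sat); 13 March 1929 (Wed); 21 April 1929 (Sun); 23 April 1929 (Tue).
4 of the 8 holidays fall on weekdays; the rest are weekends and were already excluded.
Business days: 107 − 4 = 103.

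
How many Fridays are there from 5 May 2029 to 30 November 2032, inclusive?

186 Fridays

5 May 2029 is a Saturday.
The range spans 1306 days (inclusive of both endpoints).
1306 = 7 × 186 + 4, so there are 186 full weeks plus 4 extra days.
Each full week contributes one Friday: 186 so far.
The 4 extra days are Saturday, Sunday, Monday, Tuesday — none qualify.
Total: 186 + 0 = 186.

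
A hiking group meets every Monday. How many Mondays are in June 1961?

1 June 1961 is a Thursday.
From 1 June 1961 to 30 June 1961 is 30 days inclusive.
30 = 7 × 4 + 2, so there are 4 full weeks plus 2 extra days.
Each full week contributes one Monday: 4 so far.
The 2 extra days are Thursday, Friday — none qualify.
Total: 4 + 0 = 4.

4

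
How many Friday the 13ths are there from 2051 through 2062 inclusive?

20

Friday-the-13ths by year:
2051: Jan, Oct
2052: Sep, Dec
2053: Jun
2054: Feb, Mar, Nov
2055: Aug
2056: Oct
2057: Apr, Jul
2058: Sep, Dec
2059: Jun
2060: Feb, Aug
2061: May
2062: Jan, Oct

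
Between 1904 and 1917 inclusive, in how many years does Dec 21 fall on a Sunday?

Day of week of December 21 in each year:
1904: Wed, 1905: Thu, 1906: Fri, 1907: Sat, 1908: Mon, 1909: Tue, 1910: Wed, 1911: Thu, 1912: Sat, 1913: Sun ✓, 1914: Mon, 1915: Tue, 1916: Thu, 1917: Fri
Sundays: 1913.

1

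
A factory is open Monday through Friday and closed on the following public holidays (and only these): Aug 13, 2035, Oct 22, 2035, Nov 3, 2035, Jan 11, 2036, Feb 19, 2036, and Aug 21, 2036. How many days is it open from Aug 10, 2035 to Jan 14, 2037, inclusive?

Aug 10, 2035 is a Friday.
From Aug 10, 2035 to Jan 14, 2037 is 524 days inclusive.
524 = 7 × 74 + 6, so there are 74 full weeks plus 6 extra days.
Each full week contributes 5 weekdays (Mon–Fri): 74 × 5 = 370.
The 6 extra days are Friday, Saturday, Sunday, Monday, Tuesday, Wednesday — 4 of them qualify.
Total: 370 + 4 = 374.
Holidays: Aug 13, 2035 (Mon); Oct 22, 2035 (Mon); Nov 3, 2035 (Sat); Jan 11, 2036 (Fri); Feb 19, 2036 (Tue); Aug 21, 2036 (Thu).
5 of the 6 holidays fall on weekdays; the rest are weekends and were already excluded.
Business days: 374 − 5 = 369.

369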